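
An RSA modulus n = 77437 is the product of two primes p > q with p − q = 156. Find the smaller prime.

Since p = q + 156, we have 77437 = q(q + 156), so q² + 156q − 77437 = 0.
Discriminant: 156² + 4·77437 = 24336 + 309748 = 334084; √334084 = 578.
q = (−156 + 578)/2 = 211, and p = q + 156 = 367.
Check: 211 · 367 = 77437.

211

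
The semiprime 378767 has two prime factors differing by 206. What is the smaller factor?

Since p = q + 206, we have 378767 = q(q + 206), so q² + 206q − 378767 = 0.
Discriminant: 206² + 4·378767 = 42436 + 1515068 = 1557504; √1557504 = 1248.
q = (−206 + 1248)/2 = 521, and p = q + 206 = 727.
Check: 521 · 727 = 378767.

521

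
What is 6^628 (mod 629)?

38

6^1 ≡ 6 (mod 629)
6^2 ≡ 6^2 = 36 ≡ 36 (mod 629)
6^4 ≡ 36^2 = 1296 ≡ 38 (mod 629)
6^8 ≡ 38^2 = 1444 ≡ 186 (mod 629)
6^16 ≡ 186^2 = 34596 ≡ 1 (mod 629)
6^32 ≡ 1^2 = 1 ≡ 1 (mod 629)
6^64 ≡ 1^2 = 1 ≡ 1 (mod 629)
6^128 ≡ 1^2 = 1 ≡ 1 (mod 629)
6^256 ≡ 1^2 = 1 ≡ 1 (mod 629)
6^512 ≡ 1^2 = 1 ≡ 1 (mod 629)
628 = 512 + 64 + 32 + 16 + 4 in binary powers of 2.
So 6^628 ≡ 1 · 1 · 1 · 1 · 38 ≡ 38 (mod 629).
Since 38 ≠ 1, base 6 is a Fermat witness: 629 is composite.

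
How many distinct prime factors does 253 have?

253 = 11 · 23
253 = 11 · 23, which has 2 distinct prime factors.

2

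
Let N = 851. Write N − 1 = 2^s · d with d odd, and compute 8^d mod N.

541

851 − 1 = 850 = 2^1 · 425, so d = 425.
8^1 ≡ 8 (mod 851)
8^2 ≡ 8^2 = 64 ≡ 64 (mod 851)
8^4 ≡ 64^2 = 4096 ≡ 692 (mod 851)
8^8 ≡ 692^2 = 478864 ≡ 602 (mod 851)
8^16 ≡ 602^2 = 362404 ≡ 729 (mod 851)
8^32 ≡ 729^2 = 531441 ≡ 417 (mod 851)
8^64 ≡ 417^2 = 173889 ≡ 285 (mod 851)
8^128 ≡ 285^2 = 81225 ≡ 380 (mod 851)
8^256 ≡ 380^2 = 144400 ≡ 581 (mod 851)
425 = 256 + 128 + 32 + 8 + 1 in binary powers of 2.
So 8^425 ≡ 581 · 380 · 417 · 602 · 8 ≡ 541 (mod 851).
Squaring chain: 541; never reaches −1, so base 8 is a Miller–Rabin witness that 851 is composite.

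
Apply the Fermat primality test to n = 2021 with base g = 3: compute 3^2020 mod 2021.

253

3^1 ≡ 3 (mod 2021)
3^2 ≡ 3^2 = 9 ≡ 9 (mod 2021)
3^4 ≡ 9^2 = 81 ≡ 81 (mod 2021)
3^8 ≡ 81^2 = 6561 ≡ 498 (mod 2021)
3^16 ≡ 498^2 = 248004 ≡ 1442 (mod 2021)
3^32 ≡ 1442^2 = 2079364 ≡ 1776 (mod 2021)
3^64 ≡ 1776^2 = 3154176 ≡ 1416 (mod 2021)
3^128 ≡ 1416^2 = 2005056 ≡ 224 (mod 2021)
3^256 ≡ 224^2 = 50176 ≡ 1672 (mod 2021)
3^512 ≡ 1672^2 = 2795584 ≡ 541 (mod 2021)
3^1024 ≡ 541^2 = 292681 ≡ 1657 (mod 2021)
2020 = 1024 + 512 + 256 + 128 + 64 + 32 + 4 in binary powers of 2.
So 3^2020 ≡ 1657 · 541 · 1672 · 224 · 1416 · 1776 · 81 ≡ 253 (mod 2021).
Since 253 ≠ 1, base 3 is a Fermat witness: 2021 is composite.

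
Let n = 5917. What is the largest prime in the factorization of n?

5917 = 61 · 97
97 is prime.
So 5917 = 61 · 97; the largest prime factor is 97.

97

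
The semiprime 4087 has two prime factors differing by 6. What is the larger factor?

67

Since p = q + 6, we have 4087 = q(q + 6), so q² + 6q − 4087 = 0.
Discriminant: 6² + 4·4087 = 36 + 16348 = 16384; √16384 = 128.
q = (−6 + 128)/2 = 61, and p = q + 6 = 67.
Check: 61 · 67 = 4087.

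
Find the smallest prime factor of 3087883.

3087883 is odd.
Digit sum 37, not divisible by 3.
Ends in 3: not divisible by 5.
7: 3087883 = 7·441126 + 1
11: 3087883 = 11·280716 + 7
13: 3087883 = 13·237529 + 6
17: 3087883 = 17·181640 + 3
19: 3087883 = 19·162520 + 3
23: 3087883 = 23·134255 + 18
29: 3087883 = 29·106478 + 21
31: 3087883 = 31·99609 + 4
37: 3087883 = 37·83456 + 11
41: 3087883 = 41·75314 + 9
43: 3087883 = 43·71811 + 10
47: 3087883 = 47·65699 + 30
53: 3087883 = 53·58261 + 50
59: 3087883 = 59·52337

59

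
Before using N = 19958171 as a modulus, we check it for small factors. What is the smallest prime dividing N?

71

19958171 is odd.
Digit sum 41, not divisible by 3.
Ends in 1: not divisible by 5.
7: 19958171 = 7·2851167 + 2
11: 19958171 = 11·1814379 + 2
13: 19958171 = 13·1535243 + 12
17: 19958171 = 17·1174010 + 1
19: 19958171 = 19·1050430 + 1
23: 19958171 = 23·867746 + 13
29: 19958171 = 29·688212 + 23
31: 19958171 = 31·643811 + 30
37: 19958171 = 37·539410 + 1
41: 19958171 = 41·486784 + 27
43: 19958171 = 43·464143 + 22
47: 19958171 = 47·424641 + 44
53: 19958171 = 53·376569 + 14
59: 19958171 = 59·338274 + 5
61: 19958171 = 61·327183 + 8
67: 19958171 = 67·297883 + 10
71: 19958171 = 71·281101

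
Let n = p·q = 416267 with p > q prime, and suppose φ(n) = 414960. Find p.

φ(n) = (p−1)(q−1) = n − (p+q) + 1, so p + q = 416267 − 414960 + 1 = 1308.
p and q are the roots of t² − 1308t + 416267 = 0.
Discriminant: 1308² − 4·416267 = 1710864 − 1665068 = 45796; √45796 = 214.
q = (1308 − 214)/2 = 547, p = (1308 + 214)/2 = 761.
Check: 547 · 761 = 416267.

761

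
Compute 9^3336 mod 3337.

9^1 ≡ 9 (mod 3337)
9^2 ≡ 9^2 = 81 ≡ 81 (mod 3337)
9^4 ≡ 81^2 = 6561 ≡ 3224 (mod 3337)
9^8 ≡ 3224^2 = 10394176 ≡ 2758 (mod 3337)
9^16 ≡ 2758^2 = 7606564 ≡ 1541 (mod 3337)
9^32 ≡ 1541^2 = 2374681 ≡ 2074 (mod 3337)
9^64 ≡ 2074^2 = 4301476 ≡ 83 (mod 3337)
9^128 ≡ 83^2 = 6889 ≡ 215 (mod 3337)
9^256 ≡ 215^2 = 46225 ≡ 2844 (mod 3337)
9^512 ≡ 2844^2 = 8088336 ≡ 2785 (mod 3337)
9^1024 ≡ 2785^2 = 7756225 ≡ 1037 (mod 3337)
9^2048 ≡ 1037^2 = 1075369 ≡ 855 (mod 3337)
3336 = 2048 + 1024 + 256 + 8 in binary powers of 2.
So 9^3336 ≡ 855 · 1037 · 2844 · 2758 ≡ 714 (mod 3337).
Since 714 ≠ 1, base 9 is a Fermat witness: 3337 is composite.

714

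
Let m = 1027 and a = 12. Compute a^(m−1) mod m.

12^1 ≡ 12 (mod 1027)
12^2 ≡ 12^2 = 144 ≡ 144 (mod 1027)
12^4 ≡ 144^2 = 20736 ≡ 196 (mod 1027)
12^8 ≡ 196^2 = 38416 ≡ 417 (mod 1027)
12^16 ≡ 417^2 = 173889 ≡ 326 (mod 1027)
12^32 ≡ 326^2 = 106276 ≡ 495 (mod 1027)
12^64 ≡ 495^2 = 245025 ≡ 599 (mod 1027)
12^128 ≡ 599^2 = 358801 ≡ 378 (mod 1027)
12^256 ≡ 378^2 = 142884 ≡ 131 (mod 1027)
12^512 ≡ 131^2 = 17161 ≡ 729 (mod 1027)
12^1024 ≡ 729^2 = 531441 ≡ 482 (mod 1027)
1026 = 1024 + 2 in binary powers of 2.
So 12^1026 ≡ 482 · 144 ≡ 599 (mod 1027).
Since 599 ≠ 1, base 12 is a Fermat witness: 1027 is composite.

599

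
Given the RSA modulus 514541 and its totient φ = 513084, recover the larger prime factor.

859

φ(n) = (p−1)(q−1) = n − (p+q) + 1, so p + q = 514541 − 513084 + 1 = 1458.
p and q are the roots of t² − 1458t + 514541 = 0.
Discriminant: 1458² − 4·514541 = 2125764 − 2058164 = 67600; √67600 = 260.
q = (1458 − 260)/2 = 599, p = (1458 + 260)/2 = 859.
Check: 599 · 859 = 514541.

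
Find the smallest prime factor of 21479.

47

21479 is odd.
Digit sum 23, not divisible by 3.
Ends in 9: not divisible by 5.
7: 21479 = 7·3068 + 3
11: 21479 = 11·1952 + 7
13: 21479 = 13·1652 + 3
17: 21479 = 17·1263 + 8
19: 21479 = 19·1130 + 9
23: 21479 = 23·933 + 20
29: 21479 = 29·740 + 19
31: 21479 = 31·692 + 27
37: 21479 = 37·580 + 19
41: 21479 = 41·523 + 36
43: 21479 = 43·499 + 22
47: 21479 = 47·457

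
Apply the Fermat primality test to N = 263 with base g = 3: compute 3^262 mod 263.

1

3^1 ≡ 3 (mod 263)
3^2 ≡ 3^2 = 9 ≡ 9 (mod 263)
3^4 ≡ 9^2 = 81 ≡ 81 (mod 263)
3^8 ≡ 81^2 = 6561 ≡ 249 (mod 263)
3^16 ≡ 249^2 = 62001 ≡ 196 (mod 263)
3^32 ≡ 196^2 = 38416 ≡ 18 (mod 263)
3^64 ≡ 18^2 = 324 ≡ 61 (mod 263)
3^128 ≡ 61^2 = 3721 ≡ 39 (mod 263)
3^256 ≡ 39^2 = 1521 ≡ 206 (mod 263)
262 = 256 + 4 + 2 in binary powers of 2.
So 3^262 ≡ 206 · 81 · 9 ≡ 1 (mod 263).
Since the result is 1, base 3 gives no evidence that 263 is composite.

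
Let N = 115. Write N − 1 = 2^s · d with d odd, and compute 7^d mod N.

115 − 1 = 114 = 2^1 · 57, so d = 57.
7^1 ≡ 7 (mod 115)
7^2 ≡ 7^2 = 49 ≡ 49 (mod 115)
7^4 ≡ 49^2 = 2401 ≡ 101 (mod 115)
7^8 ≡ 101^2 = 10201 ≡ 81 (mod 115)
7^16 ≡ 81^2 = 6561 ≡ 6 (mod 115)
7^32 ≡ 6^2 = 36 ≡ 36 (mod 115)
57 = 32 + 16 + 8 + 1 in binary powers of 2.
So 7^57 ≡ 36 · 6 · 81 · 7 ≡ 112 (mod 115).
Squaring chain: 112; never reaches −1, so base 7 is a Miller–Rabin witness that 115 is composite.

112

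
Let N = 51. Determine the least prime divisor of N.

51 is odd.
Digit sum 6, divisible by 3.

3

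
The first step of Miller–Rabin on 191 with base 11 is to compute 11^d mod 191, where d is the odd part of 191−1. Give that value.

191 − 1 = 190 = 2^1 · 95, so d = 95.
11^1 ≡ 11 (mod 191)
11^2 ≡ 11^2 = 121 ≡ 121 (mod 191)
11^4 ≡ 121^2 = 14641 ≡ 125 (mod 191)
11^8 ≡ 125^2 = 15625 ≡ 154 (mod 191)
11^16 ≡ 154^2 = 23716 ≡ 32 (mod 191)
11^32 ≡ 32^2 = 1024 ≡ 69 (mod 191)
11^64 ≡ 69^2 = 4761 ≡ 177 (mod 191)
95 = 64 + 16 + 8 + 4 + 2 + 1 in binary powers of 2.
So 11^95 ≡ 177 · 32 · 154 · 125 · 121 · 11 ≡ 190 (mod 191).
Since 11^d ≡ 190 (mod 191), base 11 does not prove 191 composite.

190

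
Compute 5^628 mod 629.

5^1 ≡ 5 (mod 629)
5^2 ≡ 5^2 = 25 ≡ 25 (mod 629)
5^4 ≡ 25^2 = 625 ≡ 625 (mod 629)
5^8 ≡ 625^2 = 390625 ≡ 16 (mod 629)
5^16 ≡ 16^2 = 256 ≡ 256 (mod 629)
5^32 ≡ 256^2 = 65536 ≡ 120 (mod 629)
5^64 ≡ 120^2 = 14400 ≡ 562 (mod 629)
5^128 ≡ 562^2 = 315844 ≡ 86 (mod 629)
5^256 ≡ 86^2 = 7396 ≡ 477 (mod 629)
5^512 ≡ 477^2 = 227529 ≡ 460 (mod 629)
628 = 512 + 64 + 32 + 16 + 4 in binary powers of 2.
So 5^628 ≡ 460 · 562 · 120 · 256 · 625 ≡ 404 (mod 629).
Since 404 ≠ 1, base 5 is a Fermat witness: 629 is composite.

404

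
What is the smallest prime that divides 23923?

23923 is odd.
Digit sum 19, not divisible by 3.
Ends in 3: not divisible by 5.
7: 23923 = 7·3417 + 4
11: 23923 = 11·2174 + 9
13: 23923 = 13·1840 + 3
17: 23923 = 17·1407 + 4
19: 23923 = 19·1259 + 2
23: 23923 = 23·1040 + 3
29: 23923 = 29·824 + 27
31: 23923 = 31·771 + 22
37: 23923 = 37·646 + 21
41: 23923 = 41·583 + 20
43: 23923 = 43·556 + 15
47: 23923 = 47·509

47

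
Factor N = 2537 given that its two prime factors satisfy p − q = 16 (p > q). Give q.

Since p = q + 16, we have 2537 = q(q + 16), so q² + 16q − 2537 = 0.
Discriminant: 16² + 4·2537 = 256 + 10148 = 10404; √10404 = 102.
q = (−16 + 102)/2 = 43, and p = q + 16 = 59.
Check: 43 · 59 = 2537.

43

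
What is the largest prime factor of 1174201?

83

1174201 = 7 · 167743
167743 = 43 · 3901
3901 = 47 · 83
83 is prime.
So 1174201 = 7 · 43 · 47 · 83; the largest prime factor is 83.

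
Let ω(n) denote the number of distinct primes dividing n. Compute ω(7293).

7293 = 3 · 2431
2431 = 11 · 221
221 = 13 · 17
7293 = 3 · 11 · 13 · 17, which has 4 distinct prime factors.

4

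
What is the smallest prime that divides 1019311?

1019311 is odd.
Digit sum 16, not divisible by 3.
Ends in 1: not divisible by 5.
7: 1019311 = 7·145615 + 6
11: 1019311 = 11·92664 + 7
13: 1019311 = 13·78408 + 7
17: 1019311 = 17·59959 + 8
19: 1019311 = 19·53647 + 18
23: 1019311 = 23·44317 + 20
29: 1019311 = 29·35148 + 19
31: 1019311 = 31·32881

31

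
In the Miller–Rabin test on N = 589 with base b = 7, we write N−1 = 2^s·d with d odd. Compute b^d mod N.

419

589 − 1 = 588 = 2^2 · 147, so d = 147.
7^1 ≡ 7 (mod 589)
7^2 ≡ 7^2 = 49 ≡ 49 (mod 589)
7^4 ≡ 49^2 = 2401 ≡ 45 (mod 589)
7^8 ≡ 45^2 = 2025 ≡ 258 (mod 589)
7^16 ≡ 258^2 = 66564 ≡ 7 (mod 589)
7^32 ≡ 7^2 = 49 ≡ 49 (mod 589)
7^64 ≡ 49^2 = 2401 ≡ 45 (mod 589)
7^128 ≡ 45^2 = 2025 ≡ 258 (mod 589)
147 = 128 + 16 + 2 + 1 in binary powers of 2.
So 7^147 ≡ 258 · 7 · 49 · 7 ≡ 419 (mod 589).
Squaring chain: 419 → 39; never reaches −1, so base 7 is a Miller–Rabin witness that 589 is composite.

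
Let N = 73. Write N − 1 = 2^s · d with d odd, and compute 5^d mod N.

10

73 − 1 = 72 = 2^3 · 9, so d = 9.
5^1 ≡ 5 (mod 73)
5^2 ≡ 5^2 = 25 ≡ 25 (mod 73)
5^4 ≡ 25^2 = 625 ≡ 41 (mod 73)
5^8 ≡ 41^2 = 1681 ≡ 2 (mod 73)
9 = 8 + 1 in binary powers of 2.
So 5^9 ≡ 2 · 5 ≡ 10 (mod 73).
Squaring chain: 10 → 27 → 72; reaches −1, so base 5 does not prove 73 composite.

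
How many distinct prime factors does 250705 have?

5

250705 = 5 · 50141
50141 = 7 · 7163
7163 = 13 · 551
551 = 19 · 29
250705 = 5 · 7 · 13 · 19 · 29, which has 5 distinct prime factors.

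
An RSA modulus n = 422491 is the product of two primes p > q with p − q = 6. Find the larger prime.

Since p = q + 6, we have 422491 = q(q + 6), so q² + 6q − 422491 = 0.
Discriminant: 6² + 4·422491 = 36 + 1689964 = 1690000; √1690000 = 1300.
q = (−6 + 1300)/2 = 647, and p = q + 6 = 653.
Check: 647 · 653 = 422491.

653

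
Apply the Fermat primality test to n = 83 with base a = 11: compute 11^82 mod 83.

11^1 ≡ 11 (mod 83)
11^2 ≡ 11^2 = 121 ≡ 38 (mod 83)
11^4 ≡ 38^2 = 1444 ≡ 33 (mod 83)
11^8 ≡ 33^2 = 1089 ≡ 10 (mod 83)
11^16 ≡ 10^2 = 100 ≡ 17 (mod 83)
11^32 ≡ 17^2 = 289 ≡ 40 (mod 83)
11^64 ≡ 40^2 = 1600 ≡ 23 (mod 83)
82 = 64 + 16 + 2 in binary powers of 2.
So 11^82 ≡ 23 · 17 · 38 ≡ 1 (mod 83).
Since the result is 1, base 11 gives no evidence that 83 is composite.

1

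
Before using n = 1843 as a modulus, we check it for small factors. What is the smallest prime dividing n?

19

1843 is odd.
Digit sum 16, not divisible by 3.
Ends in 3: not divisible by 5.
7: 1843 = 7·263 + 2
11: 1843 = 11·167 + 6
13: 1843 = 13·141 + 10
17: 1843 = 17·108 + 7
19: 1843 = 19·97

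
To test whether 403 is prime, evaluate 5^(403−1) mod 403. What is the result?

311

5^1 ≡ 5 (mod 403)
5^2 ≡ 5^2 = 25 ≡ 25 (mod 403)
5^4 ≡ 25^2 = 625 ≡ 222 (mod 403)
5^8 ≡ 222^2 = 49284 ≡ 118 (mod 403)
5^16 ≡ 118^2 = 13924 ≡ 222 (mod 403)
5^32 ≡ 222^2 = 49284 ≡ 118 (mod 403)
5^64 ≡ 118^2 = 13924 ≡ 222 (mod 403)
5^128 ≡ 222^2 = 49284 ≡ 118 (mod 403)
5^256 ≡ 118^2 = 13924 ≡ 222 (mod 403)
402 = 256 + 128 + 16 + 2 in binary powers of 2.
So 5^402 ≡ 222 · 118 · 222 · 25 ≡ 311 (mod 403).
Since 311 ≠ 1, base 5 is a Fermat witness: 403 is composite.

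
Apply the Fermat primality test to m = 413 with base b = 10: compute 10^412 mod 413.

10^1 ≡ 10 (mod 413)
10^2 ≡ 10^2 = 100 ≡ 100 (mod 413)
10^4 ≡ 100^2 = 10000 ≡ 88 (mod 413)
10^8 ≡ 88^2 = 7744 ≡ 310 (mod 413)
10^16 ≡ 310^2 = 96100 ≡ 284 (mod 413)
10^32 ≡ 284^2 = 80656 ≡ 121 (mod 413)
10^64 ≡ 121^2 = 14641 ≡ 186 (mod 413)
10^128 ≡ 186^2 = 34596 ≡ 317 (mod 413)
10^256 ≡ 317^2 = 100489 ≡ 130 (mod 413)
412 = 256 + 128 + 16 + 8 + 4 in binary powers of 2.
So 10^412 ≡ 130 · 317 · 284 · 310 · 88 ≡ 186 (mod 413).
Since 186 ≠ 1, base 10 is a Fermat witness: 413 is composite.

186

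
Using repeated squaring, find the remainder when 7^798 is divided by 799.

7^1 ≡ 7 (mod 799)
7^2 ≡ 7^2 = 49 ≡ 49 (mod 799)
7^4 ≡ 49^2 = 2401 ≡ 4 (mod 799)
7^8 ≡ 4^2 = 16 ≡ 16 (mod 799)
7^16 ≡ 16^2 = 256 ≡ 256 (mod 799)
7^32 ≡ 256^2 = 65536 ≡ 18 (mod 799)
7^64 ≡ 18^2 = 324 ≡ 324 (mod 799)
7^128 ≡ 324^2 = 104976 ≡ 307 (mod 799)
7^256 ≡ 307^2 = 94249 ≡ 766 (mod 799)
7^512 ≡ 766^2 = 586756 ≡ 290 (mod 799)
798 = 512 + 256 + 16 + 8 + 4 + 2 in binary powers of 2.
So 7^798 ≡ 290 · 766 · 256 · 16 · 4 · 49 ≡ 773 (mod 799).
Since 773 ≠ 1, base 7 is a Fermat witness: 799 is composite.

773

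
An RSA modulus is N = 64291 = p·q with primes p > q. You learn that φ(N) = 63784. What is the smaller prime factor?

φ(n) = (p−1)(q−1) = n − (p+q) + 1, so p + q = 64291 − 63784 + 1 = 508.
p and q are the roots of t² − 508t + 64291 = 0.
Discriminant: 508² − 4·64291 = 258064 − 257164 = 900; √900 = 30.
q = (508 − 30)/2 = 239, p = (508 + 30)/2 = 269.
Check: 239 · 269 = 64291.

239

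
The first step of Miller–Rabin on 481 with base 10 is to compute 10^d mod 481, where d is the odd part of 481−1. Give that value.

481 − 1 = 480 = 2^5 · 15, so d = 15.
10^1 ≡ 10 (mod 481)
10^2 ≡ 10^2 = 100 ≡ 100 (mod 481)
10^4 ≡ 100^2 = 10000 ≡ 380 (mod 481)
10^8 ≡ 380^2 = 144400 ≡ 100 (mod 481)
15 = 8 + 4 + 2 + 1 in binary powers of 2.
So 10^15 ≡ 100 · 380 · 100 · 10 ≡ 38 (mod 481).
Squaring chain: 38 → 1 → 1 → 1 → 1; never reaches −1, so base 10 is a Miller–Rabin witness that 481 is composite.

38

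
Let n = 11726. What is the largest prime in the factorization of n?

11726 = 2 · 5863
5863 = 11 · 533
533 = 13 · 41
41 is prime.
So 11726 = 2 · 11 · 13 · 41; the largest prime factor is 41.

41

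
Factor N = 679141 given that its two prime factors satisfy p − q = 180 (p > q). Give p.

Since p = q + 180, we have 679141 = q(q + 180), so q² + 180q − 679141 = 0.
Discriminant: 180² + 4·679141 = 32400 + 2716564 = 2748964; √2748964 = 1658.
q = (−180 + 1658)/2 = 739, and p = q + 180 = 919.
Check: 739 · 919 = 679141.

919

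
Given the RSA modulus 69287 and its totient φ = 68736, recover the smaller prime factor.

φ(n) = (p−1)(q−1) = n − (p+q) + 1, so p + q = 69287 − 68736 + 1 = 552.
p and q are the roots of t² − 552t + 69287 = 0.
Discriminant: 552² − 4·69287 = 304704 − 277148 = 27556; √27556 = 166.
q = (552 − 166)/2 = 193, p = (552 + 166)/2 = 359.
Check: 193 · 359 = 69287.

193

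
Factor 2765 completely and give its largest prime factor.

2765 = 5 · 553
553 = 7 · 79
79 is prime.
So 2765 = 5 · 7 · 79; the largest prime factor is 79.

79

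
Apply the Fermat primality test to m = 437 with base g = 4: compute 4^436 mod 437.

123

4^1 ≡ 4 (mod 437)
4^2 ≡ 4^2 = 16 ≡ 16 (mod 437)
4^4 ≡ 16^2 = 256 ≡ 256 (mod 437)
4^8 ≡ 256^2 = 65536 ≡ 423 (mod 437)
4^16 ≡ 423^2 = 178929 ≡ 196 (mod 437)
4^32 ≡ 196^2 = 38416 ≡ 397 (mod 437)
4^64 ≡ 397^2 = 157609 ≡ 289 (mod 437)
4^128 ≡ 289^2 = 83521 ≡ 54 (mod 437)
4^256 ≡ 54^2 = 2916 ≡ 294 (mod 437)
436 = 256 + 128 + 32 + 16 + 4 in binary powers of 2.
So 4^436 ≡ 294 · 54 · 397 · 196 · 256 ≡ 123 (mod 437).
Since 123 ≠ 1, base 4 is a Fermat witness: 437 is composite.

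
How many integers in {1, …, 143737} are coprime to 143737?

128160

Factor: 143737 = 11 · 73 · 179.
φ(143737) = (11−1) · (73−1) · (179−1) = 10 · 72 · 178 = 128160.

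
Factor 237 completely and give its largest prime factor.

79

237 = 3 · 79
79 is prime.
So 237 = 3 · 79; the largest prime factor is 79.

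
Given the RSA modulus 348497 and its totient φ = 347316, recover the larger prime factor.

φ(n) = (p−1)(q−1) = n − (p+q) + 1, so p + q = 348497 − 347316 + 1 = 1182.
p and q are the roots of t² − 1182t + 348497 = 0.
Discriminant: 1182² − 4·348497 = 1397124 − 1393988 = 3136; √3136 = 56.
q = (1182 − 56)/2 = 563, p = (1182 + 56)/2 = 619.
Check: 563 · 619 = 348497.

619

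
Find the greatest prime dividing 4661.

4661 = 59 · 79
79 is prime.
So 4661 = 59 · 79; the largest prime factor is 79.

79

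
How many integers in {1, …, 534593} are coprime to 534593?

514800

Factor: 534593 = 67 · 79 · 101.
φ(534593) = (67−1) · (79−1) · (101−1) = 66 · 78 · 100 = 514800.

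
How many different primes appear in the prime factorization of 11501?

3

11501 = 7 · 1643
1643 = 31 · 53
11501 = 7 · 31 · 53, which has 3 distinct prime factors.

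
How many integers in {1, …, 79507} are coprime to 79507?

Factor: 79507 = 43^3.
φ(79507) = 43^2·(43−1) = 77658.

77658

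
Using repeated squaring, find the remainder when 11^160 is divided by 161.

11^1 ≡ 11 (mod 161)
11^2 ≡ 11^2 = 121 ≡ 121 (mod 161)
11^4 ≡ 121^2 = 14641 ≡ 151 (mod 161)
11^8 ≡ 151^2 = 22801 ≡ 100 (mod 161)
11^16 ≡ 100^2 = 10000 ≡ 18 (mod 161)
11^32 ≡ 18^2 = 324 ≡ 2 (mod 161)
11^64 ≡ 2^2 = 4 ≡ 4 (mod 161)
11^128 ≡ 4^2 = 16 ≡ 16 (mod 161)
160 = 128 + 32 in binary powers of 2.
So 11^160 ≡ 16 · 2 ≡ 32 (mod 161).
Since 32 ≠ 1, base 11 is a Fermat witness: 161 is composite.

32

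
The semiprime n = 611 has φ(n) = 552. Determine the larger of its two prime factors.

φ(n) = (p−1)(q−1) = n − (p+q) + 1, so p + q = 611 − 552 + 1 = 60.
p and q are the roots of t² − 60t + 611 = 0.
Discriminant: 60² − 4·611 = 3600 − 2444 = 1156; √1156 = 34.
q = (60 − 34)/2 = 13, p = (60 + 34)/2 = 47.
Check: 13 · 47 = 611.

47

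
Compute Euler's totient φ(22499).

22200

Factor: 22499 = 149 · 151.
φ(22499) = (149−1) · (151−1) = 148 · 150 = 22200.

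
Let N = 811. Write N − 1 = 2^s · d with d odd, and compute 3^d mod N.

811 − 1 = 810 = 2^1 · 405, so d = 405.
3^1 ≡ 3 (mod 811)
3^2 ≡ 3^2 = 9 ≡ 9 (mod 811)
3^4 ≡ 9^2 = 81 ≡ 81 (mod 811)
3^8 ≡ 81^2 = 6561 ≡ 73 (mod 811)
3^16 ≡ 73^2 = 5329 ≡ 463 (mod 811)
3^32 ≡ 463^2 = 214369 ≡ 265 (mod 811)
3^64 ≡ 265^2 = 70225 ≡ 479 (mod 811)
3^128 ≡ 479^2 = 229441 ≡ 739 (mod 811)
3^256 ≡ 739^2 = 546121 ≡ 318 (mod 811)
405 = 256 + 128 + 16 + 4 + 1 in binary powers of 2.
So 3^405 ≡ 318 · 739 · 463 · 81 · 3 ≡ 810 (mod 811).
Since 3^d ≡ 810 (mod 811), base 3 does not prove 811 composite.

810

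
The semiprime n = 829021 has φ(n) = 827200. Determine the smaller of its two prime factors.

881

φ(n) = (p−1)(q−1) = n − (p+q) + 1, so p + q = 829021 − 827200 + 1 = 1822.
p and q are the roots of t² − 1822t + 829021 = 0.
Discriminant: 1822² − 4·829021 = 3319684 − 3316084 = 3600; √3600 = 60.
q = (1822 − 60)/2 = 881, p = (1822 + 60)/2 = 941.
Check: 881 · 941 = 829021.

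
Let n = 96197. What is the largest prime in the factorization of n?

96197 = 19 · 5063
5063 = 61 · 83
83 is prime.
So 96197 = 19 · 61 · 83; the largest prime factor is 83.

83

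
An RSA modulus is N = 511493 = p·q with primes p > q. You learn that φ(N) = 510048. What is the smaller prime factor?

617

φ(n) = (p−1)(q−1) = n − (p+q) + 1, so p + q = 511493 − 510048 + 1 = 1446.
p and q are the roots of t² − 1446t + 511493 = 0.
Discriminant: 1446² − 4·511493 = 2090916 − 2045972 = 44944; √44944 = 212.
q = (1446 − 212)/2 = 617, p = (1446 + 212)/2 = 829.
Check: 617 · 829 = 511493.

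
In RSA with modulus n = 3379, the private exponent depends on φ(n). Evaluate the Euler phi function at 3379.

Factor: 3379 = 31 · 109.
φ(3379) = (31−1) · (109−1) = 30 · 108 = 3240.

3240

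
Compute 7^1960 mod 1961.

1255

7^1 ≡ 7 (mod 1961)
7^2 ≡ 7^2 = 49 ≡ 49 (mod 1961)
7^4 ≡ 49^2 = 2401 ≡ 440 (mod 1961)
7^8 ≡ 440^2 = 193600 ≡ 1422 (mod 1961)
7^16 ≡ 1422^2 = 2022084 ≡ 293 (mod 1961)
7^32 ≡ 293^2 = 85849 ≡ 1526 (mod 1961)
7^64 ≡ 1526^2 = 2328676 ≡ 969 (mod 1961)
7^128 ≡ 969^2 = 938961 ≡ 1603 (mod 1961)
7^256 ≡ 1603^2 = 2569609 ≡ 699 (mod 1961)
7^512 ≡ 699^2 = 488601 ≡ 312 (mod 1961)
7^1024 ≡ 312^2 = 97344 ≡ 1255 (mod 1961)
1960 = 1024 + 512 + 256 + 128 + 32 + 8 in binary powers of 2.
So 7^1960 ≡ 1255 · 312 · 699 · 1603 · 1526 · 1422 ≡ 1255 (mod 1961).
Since 1255 ≠ 1, base 7 is a Fermat witness: 1961 is composite.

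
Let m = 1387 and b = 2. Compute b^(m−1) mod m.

2^1 ≡ 2 (mod 1387)
2^2 ≡ 2^2 = 4 ≡ 4 (mod 1387)
2^4 ≡ 4^2 = 16 ≡ 16 (mod 1387)
2^8 ≡ 16^2 = 256 ≡ 256 (mod 1387)
2^16 ≡ 256^2 = 65536 ≡ 347 (mod 1387)
2^32 ≡ 347^2 = 120409 ≡ 1127 (mod 1387)
2^64 ≡ 1127^2 = 1270129 ≡ 1024 (mod 1387)
2^128 ≡ 1024^2 = 1048576 ≡ 4 (mod 1387)
2^256 ≡ 4^2 = 16 ≡ 16 (mod 1387)
2^512 ≡ 16^2 = 256 ≡ 256 (mod 1387)
2^1024 ≡ 256^2 = 65536 ≡ 347 (mod 1387)
1386 = 1024 + 256 + 64 + 32 + 8 + 2 in binary powers of 2.
So 2^1386 ≡ 347 · 16 · 1024 · 1127 · 256 · 4 ≡ 1 (mod 1387).
Since the result is 1, base 2 gives no evidence that 1387 is composite.

1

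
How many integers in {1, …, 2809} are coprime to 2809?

2756

Factor: 2809 = 53^2.
φ(2809) = 53^1·(53−1) = 2756.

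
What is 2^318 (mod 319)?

2^1 ≡ 2 (mod 319)
2^2 ≡ 2^2 = 4 ≡ 4 (mod 319)
2^4 ≡ 4^2 = 16 ≡ 16 (mod 319)
2^8 ≡ 16^2 = 256 ≡ 256 (mod 319)
2^16 ≡ 256^2 = 65536 ≡ 141 (mod 319)
2^32 ≡ 141^2 = 19881 ≡ 103 (mod 319)
2^64 ≡ 103^2 = 10609 ≡ 82 (mod 319)
2^128 ≡ 82^2 = 6724 ≡ 25 (mod 319)
2^256 ≡ 25^2 = 625 ≡ 306 (mod 319)
318 = 256 + 32 + 16 + 8 + 4 + 2 in binary powers of 2.
So 2^318 ≡ 306 · 103 · 141 · 256 · 16 · 4 ≡ 212 (mod 319).
Since 212 ≠ 1, base 2 is a Fermat witness: 319 is composite.

212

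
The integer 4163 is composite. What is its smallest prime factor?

23

4163 is odd.
Digit sum 14, not divisible by 3.
Ends in 3: not divisible by 5.
7: 4163 = 7·594 + 5
11: 4163 = 11·378 + 5
13: 4163 = 13·320 + 3
17: 4163 = 17·244 + 15
19: 4163 = 19·219 + 2
23: 4163 = 23·181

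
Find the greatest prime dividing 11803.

11803 = 11 · 1073
1073 = 29 · 37
37 is prime.
So 11803 = 11 · 29 · 37; the largest prime factor is 37.

37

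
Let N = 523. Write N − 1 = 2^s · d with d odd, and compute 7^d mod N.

1

523 − 1 = 522 = 2^1 · 261, so d = 261.
7^1 ≡ 7 (mod 523)
7^2 ≡ 7^2 = 49 ≡ 49 (mod 523)
7^4 ≡ 49^2 = 2401 ≡ 309 (mod 523)
7^8 ≡ 309^2 = 95481 ≡ 295 (mod 523)
7^16 ≡ 295^2 = 87025 ≡ 207 (mod 523)
7^32 ≡ 207^2 = 42849 ≡ 486 (mod 523)
7^64 ≡ 486^2 = 236196 ≡ 323 (mod 523)
7^128 ≡ 323^2 = 104329 ≡ 252 (mod 523)
7^256 ≡ 252^2 = 63504 ≡ 221 (mod 523)
261 = 256 + 4 + 1 in binary powers of 2.
So 7^261 ≡ 221 · 309 · 7 ≡ 1 (mod 523).
Since 7^d ≡ 1 (mod 523), base 7 does not prove 523 composite.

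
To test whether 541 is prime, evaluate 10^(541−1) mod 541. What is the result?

1

10^1 ≡ 10 (mod 541)
10^2 ≡ 10^2 = 100 ≡ 100 (mod 541)
10^4 ≡ 100^2 = 10000 ≡ 262 (mod 541)
10^8 ≡ 262^2 = 68644 ≡ 478 (mod 541)
10^16 ≡ 478^2 = 228484 ≡ 182 (mod 541)
10^32 ≡ 182^2 = 33124 ≡ 123 (mod 541)
10^64 ≡ 123^2 = 15129 ≡ 522 (mod 541)
10^128 ≡ 522^2 = 272484 ≡ 361 (mod 541)
10^256 ≡ 361^2 = 130321 ≡ 481 (mod 541)
10^512 ≡ 481^2 = 231361 ≡ 354 (mod 541)
540 = 512 + 16 + 8 + 4 in binary powers of 2.
So 10^540 ≡ 354 · 182 · 478 · 262 ≡ 1 (mod 541).
Since the result is 1, base 10 gives no evidence that 541 is composite.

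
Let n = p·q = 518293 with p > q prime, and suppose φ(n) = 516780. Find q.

φ(n) = (p−1)(q−1) = n − (p+q) + 1, so p + q = 518293 − 516780 + 1 = 1514.
p and q are the roots of t² − 1514t + 518293 = 0.
Discriminant: 1514² − 4·518293 = 2292196 − 2073172 = 219024; √219024 = 468.
q = (1514 − 468)/2 = 523, p = (1514 + 468)/2 = 991.
Check: 523 · 991 = 518293.

523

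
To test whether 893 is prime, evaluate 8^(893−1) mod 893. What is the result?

68

8^1 ≡ 8 (mod 893)
8^2 ≡ 8^2 = 64 ≡ 64 (mod 893)
8^4 ≡ 64^2 = 4096 ≡ 524 (mod 893)
8^8 ≡ 524^2 = 274576 ≡ 425 (mod 893)
8^16 ≡ 425^2 = 180625 ≡ 239 (mod 893)
8^32 ≡ 239^2 = 57121 ≡ 862 (mod 893)
8^64 ≡ 862^2 = 743044 ≡ 68 (mod 893)
8^128 ≡ 68^2 = 4624 ≡ 159 (mod 893)
8^256 ≡ 159^2 = 25281 ≡ 277 (mod 893)
8^512 ≡ 277^2 = 76729 ≡ 824 (mod 893)
892 = 512 + 256 + 64 + 32 + 16 + 8 + 4 in binary powers of 2.
So 8^892 ≡ 824 · 277 · 68 · 862 · 239 · 425 · 524 ≡ 68 (mod 893).
Since 68 ≠ 1, base 8 is a Fermat witness: 893 is composite.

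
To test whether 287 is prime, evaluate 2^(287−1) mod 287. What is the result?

23

2^1 ≡ 2 (mod 287)
2^2 ≡ 2^2 = 4 ≡ 4 (mod 287)
2^4 ≡ 4^2 = 16 ≡ 16 (mod 287)
2^8 ≡ 16^2 = 256 ≡ 256 (mod 287)
2^16 ≡ 256^2 = 65536 ≡ 100 (mod 287)
2^32 ≡ 100^2 = 10000 ≡ 242 (mod 287)
2^64 ≡ 242^2 = 58564 ≡ 16 (mod 287)
2^128 ≡ 16^2 = 256 ≡ 256 (mod 287)
2^256 ≡ 256^2 = 65536 ≡ 100 (mod 287)
286 = 256 + 16 + 8 + 4 + 2 in binary powers of 2.
So 2^286 ≡ 100 · 100 · 256 · 16 · 4 ≡ 23 (mod 287).
Since 23 ≠ 1, base 2 is a Fermat witness: 287 is composite.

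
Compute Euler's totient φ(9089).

Factor: 9089 = 61 · 149.
φ(9089) = (61−1) · (149−1) = 60 · 148 = 8880.

8880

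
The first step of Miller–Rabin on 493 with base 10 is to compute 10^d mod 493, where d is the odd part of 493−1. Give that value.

493 − 1 = 492 = 2^2 · 123, so d = 123.
10^1 ≡ 10 (mod 493)
10^2 ≡ 10^2 = 100 ≡ 100 (mod 493)
10^4 ≡ 100^2 = 10000 ≡ 140 (mod 493)
10^8 ≡ 140^2 = 19600 ≡ 373 (mod 493)
10^16 ≡ 373^2 = 139129 ≡ 103 (mod 493)
10^32 ≡ 103^2 = 10609 ≡ 256 (mod 493)
10^64 ≡ 256^2 = 65536 ≡ 460 (mod 493)
123 = 64 + 32 + 16 + 8 + 2 + 1 in binary powers of 2.
So 10^123 ≡ 460 · 256 · 103 · 373 · 100 · 10 ≡ 292 (mod 493).
Squaring chain: 292 → 468; never reaches −1, so base 10 is a Miller–Rabin witness that 493 is composite.

292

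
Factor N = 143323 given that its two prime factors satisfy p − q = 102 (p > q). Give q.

Since p = q + 102, we have 143323 = q(q + 102), so q² + 102q − 143323 = 0.
Discriminant: 102² + 4·143323 = 10404 + 573292 = 583696; √583696 = 764.
q = (−102 + 764)/2 = 331, and p = q + 102 = 433.
Check: 331 · 433 = 143323.

331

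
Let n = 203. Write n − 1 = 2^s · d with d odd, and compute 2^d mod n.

203 − 1 = 202 = 2^1 · 101, so d = 101.
2^1 ≡ 2 (mod 203)
2^2 ≡ 2^2 = 4 ≡ 4 (mod 203)
2^4 ≡ 4^2 = 16 ≡ 16 (mod 203)
2^8 ≡ 16^2 = 256 ≡ 53 (mod 203)
2^16 ≡ 53^2 = 2809 ≡ 170 (mod 203)
2^32 ≡ 170^2 = 28900 ≡ 74 (mod 203)
2^64 ≡ 74^2 = 5476 ≡ 198 (mod 203)
101 = 64 + 32 + 4 + 1 in binary powers of 2.
So 2^101 ≡ 198 · 74 · 16 · 2 ≡ 137 (mod 203).
Squaring chain: 137; never reaches −1, so base 2 is a Miller–Rabin witness that 203 is composite.

137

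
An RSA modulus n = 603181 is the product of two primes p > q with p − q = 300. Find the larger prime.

941

Since p = q + 300, we have 603181 = q(q + 300), so q² + 300q − 603181 = 0.
Discriminant: 300² + 4·603181 = 90000 + 2412724 = 2502724; √2502724 = 1582.
q = (−300 + 1582)/2 = 641, and p = q + 300 = 941.
Check: 641 · 941 = 603181.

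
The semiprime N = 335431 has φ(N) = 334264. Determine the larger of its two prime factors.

659

φ(n) = (p−1)(q−1) = n − (p+q) + 1, so p + q = 335431 − 334264 + 1 = 1168.
p and q are the roots of t² − 1168t + 335431 = 0.
Discriminant: 1168² − 4·335431 = 1364224 − 1341724 = 22500; √22500 = 150.
q = (1168 − 150)/2 = 509, p = (1168 + 150)/2 = 659.
Check: 509 · 659 = 335431.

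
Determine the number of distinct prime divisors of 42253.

42253 = 29 · 1457
1457 = 31 · 47
42253 = 29 · 31 · 47, which has 3 distinct prime factors.

3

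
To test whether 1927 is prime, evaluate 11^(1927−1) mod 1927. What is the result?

11^1 ≡ 11 (mod 1927)
11^2 ≡ 11^2 = 121 ≡ 121 (mod 1927)
11^4 ≡ 121^2 = 14641 ≡ 1152 (mod 1927)
11^8 ≡ 1152^2 = 1327104 ≡ 1328 (mod 1927)
11^16 ≡ 1328^2 = 1763584 ≡ 379 (mod 1927)
11^32 ≡ 379^2 = 143641 ≡ 1043 (mod 1927)
11^64 ≡ 1043^2 = 1087849 ≡ 1021 (mod 1927)
11^128 ≡ 1021^2 = 1042441 ≡ 1861 (mod 1927)
11^256 ≡ 1861^2 = 3463321 ≡ 502 (mod 1927)
11^512 ≡ 502^2 = 252004 ≡ 1494 (mod 1927)
11^1024 ≡ 1494^2 = 2232036 ≡ 570 (mod 1927)
1926 = 1024 + 512 + 256 + 128 + 4 + 2 in binary powers of 2.
So 11^1926 ≡ 570 · 1494 · 502 · 1861 · 1152 · 121 ≡ 484 (mod 1927).
Since 484 ≠ 1, base 11 is a Fermat witness: 1927 is composite.

484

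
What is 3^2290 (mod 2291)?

602

3^1 ≡ 3 (mod 2291)
3^2 ≡ 3^2 = 9 ≡ 9 (mod 2291)
3^4 ≡ 9^2 = 81 ≡ 81 (mod 2291)
3^8 ≡ 81^2 = 6561 ≡ 1979 (mod 2291)
3^16 ≡ 1979^2 = 3916441 ≡ 1122 (mod 2291)
3^32 ≡ 1122^2 = 1258884 ≡ 1125 (mod 2291)
3^64 ≡ 1125^2 = 1265625 ≡ 993 (mod 2291)
3^128 ≡ 993^2 = 986049 ≡ 919 (mod 2291)
3^256 ≡ 919^2 = 844561 ≡ 1473 (mod 2291)
3^512 ≡ 1473^2 = 2169729 ≡ 152 (mod 2291)
3^1024 ≡ 152^2 = 23104 ≡ 194 (mod 2291)
3^2048 ≡ 194^2 = 37636 ≡ 980 (mod 2291)
2290 = 2048 + 128 + 64 + 32 + 16 + 2 in binary powers of 2.
So 3^2290 ≡ 980 · 919 · 993 · 1125 · 1122 · 9 ≡ 602 (mod 2291).
Since 602 ≠ 1, base 3 is a Fermat witness: 2291 is composite.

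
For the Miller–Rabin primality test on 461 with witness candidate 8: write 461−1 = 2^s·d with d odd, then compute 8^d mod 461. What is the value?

461 − 1 = 460 = 2^2 · 115, so d = 115.
8^1 ≡ 8 (mod 461)
8^2 ≡ 8^2 = 64 ≡ 64 (mod 461)
8^4 ≡ 64^2 = 4096 ≡ 408 (mod 461)
8^8 ≡ 408^2 = 166464 ≡ 43 (mod 461)
8^16 ≡ 43^2 = 1849 ≡ 5 (mod 461)
8^32 ≡ 5^2 = 25 ≡ 25 (mod 461)
8^64 ≡ 25^2 = 625 ≡ 164 (mod 461)
115 = 64 + 32 + 16 + 2 + 1 in binary powers of 2.
So 8^115 ≡ 164 · 25 · 5 · 64 · 8 ≡ 413 (mod 461).
Squaring chain: 413 → 460; reaches −1, so base 8 does not prove 461 composite.

413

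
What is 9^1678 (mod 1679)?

210

9^1 ≡ 9 (mod 1679)
9^2 ≡ 9^2 = 81 ≡ 81 (mod 1679)
9^4 ≡ 81^2 = 6561 ≡ 1524 (mod 1679)
9^8 ≡ 1524^2 = 2322576 ≡ 519 (mod 1679)
9^16 ≡ 519^2 = 269361 ≡ 721 (mod 1679)
9^32 ≡ 721^2 = 519841 ≡ 1030 (mod 1679)
9^64 ≡ 1030^2 = 1060900 ≡ 1451 (mod 1679)
9^128 ≡ 1451^2 = 2105401 ≡ 1614 (mod 1679)
9^256 ≡ 1614^2 = 2604996 ≡ 867 (mod 1679)
9^512 ≡ 867^2 = 751689 ≡ 1176 (mod 1679)
9^1024 ≡ 1176^2 = 1382976 ≡ 1159 (mod 1679)
1678 = 1024 + 512 + 128 + 8 + 4 + 2 in binary powers of 2.
So 9^1678 ≡ 1159 · 1176 · 1614 · 519 · 1524 · 81 ≡ 210 (mod 1679).
Since 210 ≠ 1, base 9 is a Fermat witness: 1679 is composite.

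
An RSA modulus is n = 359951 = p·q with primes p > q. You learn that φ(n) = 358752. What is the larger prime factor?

φ(n) = (p−1)(q−1) = n − (p+q) + 1, so p + q = 359951 − 358752 + 1 = 1200.
p and q are the roots of t² − 1200t + 359951 = 0.
Discriminant: 1200² − 4·359951 = 1440000 − 1439804 = 196; √196 = 14.
q = (1200 − 14)/2 = 593, p = (1200 + 14)/2 = 607.
Check: 593 · 607 = 359951.

607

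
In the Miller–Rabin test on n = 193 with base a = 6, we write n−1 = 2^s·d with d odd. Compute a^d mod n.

23

193 − 1 = 192 = 2^6 · 3, so d = 3.
6^1 ≡ 6 (mod 193)
6^2 ≡ 6^2 = 36 ≡ 36 (mod 193)
3 = 2 + 1 in binary powers of 2.
So 6^3 ≡ 36 · 6 ≡ 23 (mod 193).
Squaring chain: 23 → 143 → 184 → 81 → 192 → 1; reaches −1, so base 6 does not prove 193 composite.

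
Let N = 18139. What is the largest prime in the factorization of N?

18139 = 11 · 1649
1649 = 17 · 97
97 is prime.
So 18139 = 11 · 17 · 97; the largest prime factor is 97.

97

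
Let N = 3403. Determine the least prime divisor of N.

3403 is odd.
Digit sum 10, not divisible by 3.
Ends in 3: not divisible by 5.
7: 3403 = 7·486 + 1
11: 3403 = 11·309 + 4
13: 3403 = 13·261 + 10
17: 3403 = 17·200 + 3
19: 3403 = 19·179 + 2
23: 3403 = 23·147 + 22
29: 3403 = 29·117 + 10
31: 3403 = 31·109 + 24
37: 3403 = 37·91 + 36
41: 3403 = 41·83

41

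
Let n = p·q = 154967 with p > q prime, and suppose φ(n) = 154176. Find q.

353

φ(n) = (p−1)(q−1) = n − (p+q) + 1, so p + q = 154967 − 154176 + 1 = 792.
p and q are the roots of t² − 792t + 154967 = 0.
Discriminant: 792² − 4·154967 = 627264 − 619868 = 7396; √7396 = 86.
q = (792 − 86)/2 = 353, p = (792 + 86)/2 = 439.
Check: 353 · 439 = 154967.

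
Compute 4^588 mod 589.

64

4^1 ≡ 4 (mod 589)
4^2 ≡ 4^2 = 16 ≡ 16 (mod 589)
4^4 ≡ 16^2 = 256 ≡ 256 (mod 589)
4^8 ≡ 256^2 = 65536 ≡ 157 (mod 589)
4^16 ≡ 157^2 = 24649 ≡ 500 (mod 589)
4^32 ≡ 500^2 = 250000 ≡ 264 (mod 589)
4^64 ≡ 264^2 = 69696 ≡ 194 (mod 589)
4^128 ≡ 194^2 = 37636 ≡ 529 (mod 589)
4^256 ≡ 529^2 = 279841 ≡ 66 (mod 589)
4^512 ≡ 66^2 = 4356 ≡ 233 (mod 589)
588 = 512 + 64 + 8 + 4 in binary powers of 2.
So 4^588 ≡ 233 · 194 · 157 · 256 ≡ 64 (mod 589).
Since 64 ≠ 1, base 4 is a Fermat witness: 589 is composite.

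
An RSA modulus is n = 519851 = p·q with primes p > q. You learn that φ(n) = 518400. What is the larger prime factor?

φ(n) = (p−1)(q−1) = n − (p+q) + 1, so p + q = 519851 − 518400 + 1 = 1452.
p and q are the roots of t² − 1452t + 519851 = 0.
Discriminant: 1452² − 4·519851 = 2108304 − 2079404 = 28900; √28900 = 170.
q = (1452 − 170)/2 = 641, p = (1452 + 170)/2 = 811.
Check: 641 · 811 = 519851.

811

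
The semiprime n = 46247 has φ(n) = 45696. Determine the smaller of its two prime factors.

φ(n) = (p−1)(q−1) = n − (p+q) + 1, so p + q = 46247 − 45696 + 1 = 552.
p and q are the roots of t² − 552t + 46247 = 0.
Discriminant: 552² − 4·46247 = 304704 − 184988 = 119716; √119716 = 346.
q = (552 − 346)/2 = 103, p = (552 + 346)/2 = 449.
Check: 103 · 449 = 46247.

103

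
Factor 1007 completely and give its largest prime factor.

53

1007 = 19 · 53
53 is prime.
So 1007 = 19 · 53; the largest prime factor is 53.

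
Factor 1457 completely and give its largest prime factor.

47

1457 = 31 · 47
47 is prime.
So 1457 = 31 · 47; the largest prime factor is 47.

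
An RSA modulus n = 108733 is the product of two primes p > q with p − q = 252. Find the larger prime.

479

Since p = q + 252, we have 108733 = q(q + 252), so q² + 252q − 108733 = 0.
Discriminant: 252² + 4·108733 = 63504 + 434932 = 498436; √498436 = 706.
q = (−252 + 706)/2 = 227, and p = q + 252 = 479.
Check: 227 · 479 = 108733.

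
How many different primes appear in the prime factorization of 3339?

3339 = 3^2 · 371
371 = 7 · 53
3339 = 3^2 · 7 · 53, which has 3 distinct prime factors.

3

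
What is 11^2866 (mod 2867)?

914

11^1 ≡ 11 (mod 2867)
11^2 ≡ 11^2 = 121 ≡ 121 (mod 2867)
11^4 ≡ 121^2 = 14641 ≡ 306 (mod 2867)
11^8 ≡ 306^2 = 93636 ≡ 1892 (mod 2867)
11^16 ≡ 1892^2 = 3579664 ≡ 1648 (mod 2867)
11^32 ≡ 1648^2 = 2715904 ≡ 855 (mod 2867)
11^64 ≡ 855^2 = 731025 ≡ 2807 (mod 2867)
11^128 ≡ 2807^2 = 7879249 ≡ 733 (mod 2867)
11^256 ≡ 733^2 = 537289 ≡ 1160 (mod 2867)
11^512 ≡ 1160^2 = 1345600 ≡ 977 (mod 2867)
11^1024 ≡ 977^2 = 954529 ≡ 2685 (mod 2867)
11^2048 ≡ 2685^2 = 7209225 ≡ 1587 (mod 2867)
2866 = 2048 + 512 + 256 + 32 + 16 + 2 in binary powers of 2.
So 11^2866 ≡ 1587 · 977 · 1160 · 855 · 1648 · 121 ≡ 914 (mod 2867).
Since 914 ≠ 1, base 11 is a Fermat witness: 2867 is composite.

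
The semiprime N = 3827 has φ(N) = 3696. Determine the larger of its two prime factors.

φ(n) = (p−1)(q−1) = n − (p+q) + 1, so p + q = 3827 − 3696 + 1 = 132.
p and q are the roots of t² − 132t + 3827 = 0.
Discriminant: 132² − 4·3827 = 17424 − 15308 = 2116; √2116 = 46.
q = (132 − 46)/2 = 43, p = (132 + 46)/2 = 89.
Check: 43 · 89 = 3827.

89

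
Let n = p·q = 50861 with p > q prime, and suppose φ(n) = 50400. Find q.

181

φ(n) = (p−1)(q−1) = n − (p+q) + 1, so p + q = 50861 − 50400 + 1 = 462.
p and q are the roots of t² − 462t + 50861 = 0.
Discriminant: 462² − 4·50861 = 213444 − 203444 = 10000; √10000 = 100.
q = (462 − 100)/2 = 181, p = (462 + 100)/2 = 281.
Check: 181 · 281 = 50861.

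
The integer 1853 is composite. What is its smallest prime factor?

1853 is odd.
Digit sum 17, not divisible by 3.
Ends in 3: not divisible by 5.
7: 1853 = 7·264 + 5
11: 1853 = 11·168 + 5
13: 1853 = 13·142 + 7
17: 1853 = 17·109

17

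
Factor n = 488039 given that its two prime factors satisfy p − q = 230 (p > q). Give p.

Since p = q + 230, we have 488039 = q(q + 230), so q² + 230q − 488039 = 0.
Discriminant: 230² + 4·488039 = 52900 + 1952156 = 2005056; √2005056 = 1416.
q = (−230 + 1416)/2 = 593, and p = q + 230 = 823.
Check: 593 · 823 = 488039.

823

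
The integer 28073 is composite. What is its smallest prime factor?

67

28073 is odd.
Digit sum 20, not divisible by 3.
Ends in 3: not divisible by 5.
7: 28073 = 7·4010 + 3
11: 28073 = 11·2552 + 1
13: 28073 = 13·2159 + 6
17: 28073 = 17·1651 + 6
19: 28073 = 19·1477 + 10
23: 28073 = 23·1220 + 13
29: 28073 = 29·968 + 1
31: 28073 = 31·905 + 18
37: 28073 = 37·758 + 27
41: 28073 = 41·684 + 29
43: 28073 = 43·652 + 37
47: 28073 = 47·597 + 14
53: 28073 = 53·529 + 36
59: 28073 = 59·475 + 48
61: 28073 = 61·460 + 13
67: 28073 = 67·419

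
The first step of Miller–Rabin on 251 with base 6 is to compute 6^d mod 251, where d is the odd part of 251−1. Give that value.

251 − 1 = 250 = 2^1 · 125, so d = 125.
6^1 ≡ 6 (mod 251)
6^2 ≡ 6^2 = 36 ≡ 36 (mod 251)
6^4 ≡ 36^2 = 1296 ≡ 41 (mod 251)
6^8 ≡ 41^2 = 1681 ≡ 175 (mod 251)
6^16 ≡ 175^2 = 30625 ≡ 3 (mod 251)
6^32 ≡ 3^2 = 9 ≡ 9 (mod 251)
6^64 ≡ 9^2 = 81 ≡ 81 (mod 251)
125 = 64 + 32 + 16 + 8 + 4 + 1 in binary powers of 2.
So 6^125 ≡ 81 · 9 · 3 · 175 · 41 · 6 ≡ 250 (mod 251).
Since 6^d ≡ 250 (mod 251), base 6 does not prove 251 composite.

250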